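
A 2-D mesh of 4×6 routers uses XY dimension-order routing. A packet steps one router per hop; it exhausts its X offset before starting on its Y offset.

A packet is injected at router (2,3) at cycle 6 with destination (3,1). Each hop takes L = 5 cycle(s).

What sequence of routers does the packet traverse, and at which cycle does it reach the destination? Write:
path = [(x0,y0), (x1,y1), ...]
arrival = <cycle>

path = [(2,3), (3,3), (3,2), (3,1)]
arrival = 21

  0. router=(2,3) cycle=6 (inject)
  1. router=(3,3) cycle=11 dir=E
  2. router=(3,2) cycle=16 dir=S
  3. router=(3,1) cycle=21 dir=S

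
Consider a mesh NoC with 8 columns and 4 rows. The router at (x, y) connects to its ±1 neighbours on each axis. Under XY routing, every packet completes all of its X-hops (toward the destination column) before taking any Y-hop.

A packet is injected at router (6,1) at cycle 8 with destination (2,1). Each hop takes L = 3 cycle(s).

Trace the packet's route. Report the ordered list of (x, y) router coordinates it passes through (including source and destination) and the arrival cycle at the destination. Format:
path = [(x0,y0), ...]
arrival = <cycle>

#0 — 6,1 | c8
#1 — 5,1 | c11 | W
#2 — 4,1 | c14 | W
#3 — 3,1 | c17 | W
#4 — 2,1 | c20 | W

path = [(6,1), (5,1), (4,1), (3,1), (2,1)]
arrival = 20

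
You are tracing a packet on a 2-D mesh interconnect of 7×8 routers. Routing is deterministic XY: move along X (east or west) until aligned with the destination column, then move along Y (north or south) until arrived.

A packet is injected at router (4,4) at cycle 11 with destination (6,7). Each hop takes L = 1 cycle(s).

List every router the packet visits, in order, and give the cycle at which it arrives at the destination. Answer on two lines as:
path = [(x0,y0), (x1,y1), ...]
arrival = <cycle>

hop 0: (4,4) @ cyc 11
hop 1: (5,4) @ cyc 12  [E]
hop 2: (6,4) @ cyc 13  [E]
hop 3: (6,5) @ cyc 14  [N]
hop 4: (6,6) @ cyc 15  [N]
hop 5: (6,7) @ cyc 16  [N]

path = [(4,4), (5,4), (6,4), (6,5), (6,6), (6,7)]
arrival = 16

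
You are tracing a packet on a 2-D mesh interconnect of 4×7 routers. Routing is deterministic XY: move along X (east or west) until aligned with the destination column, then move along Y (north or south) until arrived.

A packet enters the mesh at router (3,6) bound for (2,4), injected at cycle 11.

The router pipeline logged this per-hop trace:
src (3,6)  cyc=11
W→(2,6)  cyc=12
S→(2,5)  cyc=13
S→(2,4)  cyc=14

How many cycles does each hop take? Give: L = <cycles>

L = 1

From hop 0 (11) to hop 1 (12): +1 cycles.
One hop costs L cycles, so L = 1.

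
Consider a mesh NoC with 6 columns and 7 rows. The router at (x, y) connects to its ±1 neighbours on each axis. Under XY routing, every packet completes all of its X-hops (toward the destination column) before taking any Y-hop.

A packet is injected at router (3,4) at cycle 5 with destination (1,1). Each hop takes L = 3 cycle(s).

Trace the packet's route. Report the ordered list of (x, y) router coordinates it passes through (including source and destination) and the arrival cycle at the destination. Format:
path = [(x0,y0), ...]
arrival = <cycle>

path = [(3,4), (2,4), (1,4), (1,3), (1,2), (1,1)]
arrival = 20

hop 0: (3,4) @ cyc 5
hop 1: (2,4) @ cyc 8  [W]
hop 2: (1,4) @ cyc 11  [W]
hop 3: (1,3) @ cyc 14  [S]
hop 4: (1,2) @ cyc 17  [S]
hop 5: (1,1) @ cyc 20  [S]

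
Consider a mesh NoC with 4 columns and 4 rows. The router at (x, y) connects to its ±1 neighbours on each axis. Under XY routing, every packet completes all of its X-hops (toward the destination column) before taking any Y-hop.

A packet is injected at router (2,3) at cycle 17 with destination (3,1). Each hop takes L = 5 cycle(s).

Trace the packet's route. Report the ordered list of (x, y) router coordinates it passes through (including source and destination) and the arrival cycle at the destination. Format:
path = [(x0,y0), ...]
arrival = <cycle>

path = [(2,3), (3,3), (3,2), (3,1)]
arrival = 32

src (2,3)  cyc=17
E→(3,3)  cyc=22
S→(3,2)  cyc=27
S→(3,1)  cyc=32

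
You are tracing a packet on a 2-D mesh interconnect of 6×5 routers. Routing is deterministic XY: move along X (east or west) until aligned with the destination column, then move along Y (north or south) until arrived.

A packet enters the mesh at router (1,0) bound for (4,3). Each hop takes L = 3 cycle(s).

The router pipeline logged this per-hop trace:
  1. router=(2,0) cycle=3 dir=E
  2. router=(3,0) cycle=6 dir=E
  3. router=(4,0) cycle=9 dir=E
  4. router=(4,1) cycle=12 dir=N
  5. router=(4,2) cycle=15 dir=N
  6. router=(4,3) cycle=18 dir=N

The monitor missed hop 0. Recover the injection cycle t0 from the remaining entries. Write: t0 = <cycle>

cyc[1] = 3 and cyc[k] = t0 + k·L for every k.
Subtract one hop: t0 = 3 − 3 = 0.

t0 = 0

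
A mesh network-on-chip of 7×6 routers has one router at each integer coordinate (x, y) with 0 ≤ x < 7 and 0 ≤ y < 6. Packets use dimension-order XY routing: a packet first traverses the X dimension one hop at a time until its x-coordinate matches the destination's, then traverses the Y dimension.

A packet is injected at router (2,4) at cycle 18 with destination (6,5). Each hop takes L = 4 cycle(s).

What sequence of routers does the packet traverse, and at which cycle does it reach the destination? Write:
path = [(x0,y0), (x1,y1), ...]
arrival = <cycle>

path = [(2,4), (3,4), (4,4), (5,4), (6,4), (6,5)]
arrival = 38

hop 0: (2,4) @ cyc 18
hop 1: (3,4) @ cyc 22  [E]
hop 2: (4,4) @ cyc 26  [E]
hop 3: (5,4) @ cyc 30  [E]
hop 4: (6,4) @ cyc 34  [E]
hop 5: (6,5) @ cyc 38  [N]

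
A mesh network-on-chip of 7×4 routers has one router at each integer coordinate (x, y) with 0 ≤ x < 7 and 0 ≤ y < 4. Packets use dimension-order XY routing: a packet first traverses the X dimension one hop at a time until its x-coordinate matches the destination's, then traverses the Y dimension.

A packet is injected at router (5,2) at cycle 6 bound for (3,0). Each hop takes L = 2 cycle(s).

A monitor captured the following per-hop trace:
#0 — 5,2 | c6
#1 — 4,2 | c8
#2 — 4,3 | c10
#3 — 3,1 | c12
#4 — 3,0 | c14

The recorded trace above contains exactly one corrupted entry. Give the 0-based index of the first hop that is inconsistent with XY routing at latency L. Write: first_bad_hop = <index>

  1: Δx=-1 Δy=+0 Δt=2 [ok]
  2: Δx=+0 Δy=+1 Δt=2 [BAD: Y-move but x=4≠3]

first_bad_hop = 2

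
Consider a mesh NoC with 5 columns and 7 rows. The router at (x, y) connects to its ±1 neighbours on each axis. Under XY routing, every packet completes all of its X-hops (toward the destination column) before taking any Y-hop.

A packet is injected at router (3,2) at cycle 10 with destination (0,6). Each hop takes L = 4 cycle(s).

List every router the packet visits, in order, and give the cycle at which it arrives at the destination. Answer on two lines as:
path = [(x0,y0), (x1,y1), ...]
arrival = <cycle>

hop 0: (3,2) @ cyc 10
hop 1: (2,2) @ cyc 14  [W]
hop 2: (1,2) @ cyc 18  [W]
hop 3: (0,2) @ cyc 22  [W]
hop 4: (0,3) @ cyc 26  [N]
hop 5: (0,4) @ cyc 30  [N]
hop 6: (0,5) @ cyc 34  [N]
hop 7: (0,6) @ cyc 38  [N]

path = [(3,2), (2,2), (1,2), (0,2), (0,3), (0,4), (0,5), (0,6)]
arrival = 38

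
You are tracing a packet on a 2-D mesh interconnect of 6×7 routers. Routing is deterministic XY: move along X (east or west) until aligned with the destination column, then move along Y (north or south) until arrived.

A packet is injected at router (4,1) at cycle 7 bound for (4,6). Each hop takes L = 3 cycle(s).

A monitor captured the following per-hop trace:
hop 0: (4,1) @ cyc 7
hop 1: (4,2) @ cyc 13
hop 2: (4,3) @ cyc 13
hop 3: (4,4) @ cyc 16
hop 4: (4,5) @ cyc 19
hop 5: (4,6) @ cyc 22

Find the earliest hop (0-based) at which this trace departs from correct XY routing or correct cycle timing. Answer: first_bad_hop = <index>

hop 1: step (+0,+1), +6 cyc — BAD: Δcyc=6≠L

first_bad_hop = 1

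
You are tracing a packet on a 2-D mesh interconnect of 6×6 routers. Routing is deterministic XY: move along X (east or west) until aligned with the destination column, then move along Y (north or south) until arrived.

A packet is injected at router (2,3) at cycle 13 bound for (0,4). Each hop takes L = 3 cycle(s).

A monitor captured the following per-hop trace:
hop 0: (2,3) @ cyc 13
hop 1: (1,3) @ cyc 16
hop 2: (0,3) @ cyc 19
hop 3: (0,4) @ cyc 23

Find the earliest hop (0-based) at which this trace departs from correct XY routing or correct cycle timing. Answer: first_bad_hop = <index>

first_bad_hop = 3

hop 1: step (-1,+0), +3 cyc — ok
hop 2: step (-1,+0), +3 cyc — ok
hop 3: step (+0,+1), +4 cyc — BAD: Δcyc=4≠L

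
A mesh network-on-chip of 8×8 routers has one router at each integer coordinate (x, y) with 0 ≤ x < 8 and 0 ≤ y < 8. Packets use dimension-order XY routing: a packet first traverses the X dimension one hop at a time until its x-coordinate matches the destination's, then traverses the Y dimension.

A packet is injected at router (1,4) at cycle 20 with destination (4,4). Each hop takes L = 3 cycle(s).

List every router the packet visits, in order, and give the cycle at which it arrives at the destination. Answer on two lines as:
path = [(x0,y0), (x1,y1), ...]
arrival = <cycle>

  0. router=(1,4) cycle=20 (inject)
  1. router=(2,4) cycle=23 dir=E
  2. router=(3,4) cycle=26 dir=E
  3. router=(4,4) cycle=29 dir=E

path = [(1,4), (2,4), (3,4), (4,4)]
arrival = 29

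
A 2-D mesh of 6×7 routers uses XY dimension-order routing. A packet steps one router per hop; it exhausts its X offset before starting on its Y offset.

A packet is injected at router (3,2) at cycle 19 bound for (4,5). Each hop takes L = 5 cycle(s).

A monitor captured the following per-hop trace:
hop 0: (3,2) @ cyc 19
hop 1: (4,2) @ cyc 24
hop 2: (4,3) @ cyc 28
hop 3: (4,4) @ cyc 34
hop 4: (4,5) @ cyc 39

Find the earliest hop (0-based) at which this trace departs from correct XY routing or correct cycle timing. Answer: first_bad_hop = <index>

first_bad_hop = 2

  1: Δx=+1 Δy=+0 Δt=5 [ok]
  2: Δx=+0 Δy=+1 Δt=4 [BAD: Δcyc=4≠L]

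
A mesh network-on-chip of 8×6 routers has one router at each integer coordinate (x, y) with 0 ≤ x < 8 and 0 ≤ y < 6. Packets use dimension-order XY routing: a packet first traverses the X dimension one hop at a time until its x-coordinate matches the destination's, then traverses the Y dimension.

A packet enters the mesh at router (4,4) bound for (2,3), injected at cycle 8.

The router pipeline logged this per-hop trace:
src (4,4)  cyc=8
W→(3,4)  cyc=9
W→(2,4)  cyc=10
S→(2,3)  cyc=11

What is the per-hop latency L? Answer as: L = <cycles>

Δcyc across hop 0→1: 9 − 8 = 1.
Per-hop latency L = Δcyc = 1.

L = 1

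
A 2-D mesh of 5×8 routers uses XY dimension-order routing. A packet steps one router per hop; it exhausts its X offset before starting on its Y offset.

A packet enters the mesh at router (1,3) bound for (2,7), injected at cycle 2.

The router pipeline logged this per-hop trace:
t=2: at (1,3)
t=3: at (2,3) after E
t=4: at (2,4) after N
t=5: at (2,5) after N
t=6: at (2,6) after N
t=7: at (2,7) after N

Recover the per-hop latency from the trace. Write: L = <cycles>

L = 1

Δcyc across hop 0→1: 3 − 2 = 1.
Each hop adds L, hence L = 1.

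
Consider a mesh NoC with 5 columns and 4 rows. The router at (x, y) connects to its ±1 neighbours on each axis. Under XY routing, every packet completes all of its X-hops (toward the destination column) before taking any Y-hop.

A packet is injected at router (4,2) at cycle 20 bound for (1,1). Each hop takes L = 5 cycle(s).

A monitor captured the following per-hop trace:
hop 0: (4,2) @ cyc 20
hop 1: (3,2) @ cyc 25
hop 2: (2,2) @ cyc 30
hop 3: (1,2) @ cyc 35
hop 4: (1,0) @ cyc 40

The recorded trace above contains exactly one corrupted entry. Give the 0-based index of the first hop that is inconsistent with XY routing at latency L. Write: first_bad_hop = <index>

  1: Δx=-1 Δy=+0 Δt=5 [ok]
  2: Δx=-1 Δy=+0 Δt=5 [ok]
  3: Δx=-1 Δy=+0 Δt=5 [ok]
  4: Δx=+0 Δy=-2 Δt=5 [BAD: non-unit step]

first_bad_hop = 4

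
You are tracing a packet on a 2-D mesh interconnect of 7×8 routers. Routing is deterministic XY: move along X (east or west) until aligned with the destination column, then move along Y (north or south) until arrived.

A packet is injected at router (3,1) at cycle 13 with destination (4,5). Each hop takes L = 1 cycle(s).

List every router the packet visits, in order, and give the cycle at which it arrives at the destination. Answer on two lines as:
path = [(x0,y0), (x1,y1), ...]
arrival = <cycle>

  0. router=(3,1) cycle=13 (inject)
  1. router=(4,1) cycle=14 dir=E
  2. router=(4,2) cycle=15 dir=N
  3. router=(4,3) cycle=16 dir=N
  4. router=(4,4) cycle=17 dir=N
  5. router=(4,5) cycle=18 dir=N

path = [(3,1), (4,1), (4,2), (4,3), (4,4), (4,5)]
arrival = 18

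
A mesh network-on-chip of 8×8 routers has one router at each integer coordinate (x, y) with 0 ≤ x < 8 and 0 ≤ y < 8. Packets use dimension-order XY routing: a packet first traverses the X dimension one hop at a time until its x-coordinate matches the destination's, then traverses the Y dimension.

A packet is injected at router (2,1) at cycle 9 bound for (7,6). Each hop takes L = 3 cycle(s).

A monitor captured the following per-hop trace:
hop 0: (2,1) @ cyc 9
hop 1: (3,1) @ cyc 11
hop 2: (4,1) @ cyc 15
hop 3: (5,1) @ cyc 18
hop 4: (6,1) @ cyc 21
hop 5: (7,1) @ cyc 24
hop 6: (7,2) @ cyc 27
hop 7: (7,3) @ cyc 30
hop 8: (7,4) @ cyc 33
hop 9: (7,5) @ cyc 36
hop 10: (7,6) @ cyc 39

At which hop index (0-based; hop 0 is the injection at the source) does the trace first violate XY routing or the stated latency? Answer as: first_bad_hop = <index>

check 1→ d=(1,0) cyc+2: BAD: Δcyc=2≠L

first_bad_hop = 1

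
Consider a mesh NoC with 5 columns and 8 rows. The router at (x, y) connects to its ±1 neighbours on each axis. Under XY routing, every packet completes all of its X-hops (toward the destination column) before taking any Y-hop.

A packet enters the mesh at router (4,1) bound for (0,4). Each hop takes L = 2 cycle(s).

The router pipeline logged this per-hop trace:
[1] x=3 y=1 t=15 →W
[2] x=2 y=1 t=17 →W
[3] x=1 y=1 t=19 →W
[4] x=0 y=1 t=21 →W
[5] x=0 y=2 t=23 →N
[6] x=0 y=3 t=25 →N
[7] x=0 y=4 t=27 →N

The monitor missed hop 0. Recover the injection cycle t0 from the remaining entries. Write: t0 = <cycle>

t0 = 13

Hop 1 reached at cycle 15; hop k is at t0 + k·L.
t0 = cyc[1] − L = 15 − 2 = 13.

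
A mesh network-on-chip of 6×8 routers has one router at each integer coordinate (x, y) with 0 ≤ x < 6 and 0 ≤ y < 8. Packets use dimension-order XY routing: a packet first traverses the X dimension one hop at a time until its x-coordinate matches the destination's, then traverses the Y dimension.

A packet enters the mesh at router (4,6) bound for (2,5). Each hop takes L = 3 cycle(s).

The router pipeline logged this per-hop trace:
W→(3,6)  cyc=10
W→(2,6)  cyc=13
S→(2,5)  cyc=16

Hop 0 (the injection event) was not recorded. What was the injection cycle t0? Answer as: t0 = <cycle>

t0 = 7

Hop 1 reached at cycle 10; hop k is at t0 + k·L.
Therefore t0 = 10 − L = 7.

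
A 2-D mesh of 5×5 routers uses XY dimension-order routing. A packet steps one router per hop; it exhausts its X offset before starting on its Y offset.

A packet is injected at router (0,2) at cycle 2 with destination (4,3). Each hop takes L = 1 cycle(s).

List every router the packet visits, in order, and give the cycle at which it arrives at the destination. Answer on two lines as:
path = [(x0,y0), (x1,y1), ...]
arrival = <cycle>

path = [(0,2), (1,2), (2,2), (3,2), (4,2), (4,3)]
arrival = 7

t=2: at (0,2)
t=3: at (1,2) after E
t=4: at (2,2) after E
t=5: at (3,2) after E
t=6: at (4,2) after E
t=7: at (4,3) after N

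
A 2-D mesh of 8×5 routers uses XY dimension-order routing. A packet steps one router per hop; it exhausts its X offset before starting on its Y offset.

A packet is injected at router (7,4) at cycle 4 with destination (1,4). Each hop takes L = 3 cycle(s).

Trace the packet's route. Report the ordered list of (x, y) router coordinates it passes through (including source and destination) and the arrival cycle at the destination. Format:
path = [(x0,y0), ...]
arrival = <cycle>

path = [(7,4), (6,4), (5,4), (4,4), (3,4), (2,4), (1,4)]
arrival = 22

hop 0: (7,4) @ cyc 4
hop 1: (6,4) @ cyc 7  [W]
hop 2: (5,4) @ cyc 10  [W]
hop 3: (4,4) @ cyc 13  [W]
hop 4: (3,4) @ cyc 16  [W]
hop 5: (2,4) @ cyc 19  [W]
hop 6: (1,4) @ cyc 22  [W]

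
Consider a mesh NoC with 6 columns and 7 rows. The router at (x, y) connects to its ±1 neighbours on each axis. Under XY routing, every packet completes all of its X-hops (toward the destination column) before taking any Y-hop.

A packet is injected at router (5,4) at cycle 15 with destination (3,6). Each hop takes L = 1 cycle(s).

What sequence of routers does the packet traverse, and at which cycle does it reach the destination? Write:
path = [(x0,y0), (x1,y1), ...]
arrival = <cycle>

path = [(5,4), (4,4), (3,4), (3,5), (3,6)]
arrival = 19

  0. router=(5,4) cycle=15 (inject)
  1. router=(4,4) cycle=16 dir=W
  2. router=(3,4) cycle=17 dir=W
  3. router=(3,5) cycle=18 dir=N
  4. router=(3,6) cycle=19 dir=N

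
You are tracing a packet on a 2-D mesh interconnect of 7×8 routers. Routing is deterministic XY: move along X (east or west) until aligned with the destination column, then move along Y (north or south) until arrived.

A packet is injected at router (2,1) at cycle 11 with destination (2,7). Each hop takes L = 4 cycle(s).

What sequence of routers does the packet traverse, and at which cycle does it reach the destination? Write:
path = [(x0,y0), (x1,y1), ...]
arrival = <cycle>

path = [(2,1), (2,2), (2,3), (2,4), (2,5), (2,6), (2,7)]
arrival = 35

t=11: at (2,1)
t=15: at (2,2) after N
t=19: at (2,3) after N
t=23: at (2,4) after N
t=27: at (2,5) after N
t=31: at (2,6) after N
t=35: at (2,7) after N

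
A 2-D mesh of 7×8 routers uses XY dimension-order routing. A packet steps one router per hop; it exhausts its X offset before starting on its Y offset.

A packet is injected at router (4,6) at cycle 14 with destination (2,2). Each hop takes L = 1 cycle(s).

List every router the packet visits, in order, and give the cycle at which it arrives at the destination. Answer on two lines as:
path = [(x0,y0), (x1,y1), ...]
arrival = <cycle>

path = [(4,6), (3,6), (2,6), (2,5), (2,4), (2,3), (2,2)]
arrival = 20

  0. router=(4,6) cycle=14 (inject)
  1. router=(3,6) cycle=15 dir=W
  2. router=(2,6) cycle=16 dir=W
  3. router=(2,5) cycle=17 dir=S
  4. router=(2,4) cycle=18 dir=S
  5. router=(2,3) cycle=19 dir=S
  6. router=(2,2) cycle=20 dir=S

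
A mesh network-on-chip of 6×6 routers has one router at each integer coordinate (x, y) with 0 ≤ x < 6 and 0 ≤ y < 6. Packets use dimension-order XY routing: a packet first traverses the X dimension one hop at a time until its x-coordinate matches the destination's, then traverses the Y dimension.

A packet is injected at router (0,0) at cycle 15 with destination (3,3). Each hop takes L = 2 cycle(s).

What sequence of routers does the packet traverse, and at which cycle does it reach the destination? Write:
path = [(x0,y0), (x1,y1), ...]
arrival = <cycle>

path = [(0,0), (1,0), (2,0), (3,0), (3,1), (3,2), (3,3)]
arrival = 27

src (0,0)  cyc=15
E→(1,0)  cyc=17
E→(2,0)  cyc=19
E→(3,0)  cyc=21
N→(3,1)  cyc=23
N→(3,2)  cyc=25
N→(3,3)  cyc=27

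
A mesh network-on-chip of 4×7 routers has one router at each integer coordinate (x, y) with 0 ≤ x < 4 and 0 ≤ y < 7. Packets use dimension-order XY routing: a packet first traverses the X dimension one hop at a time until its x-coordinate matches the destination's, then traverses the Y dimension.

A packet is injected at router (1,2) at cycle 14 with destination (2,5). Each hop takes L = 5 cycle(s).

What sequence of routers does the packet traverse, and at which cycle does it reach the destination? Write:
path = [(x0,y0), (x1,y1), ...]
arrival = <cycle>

path = [(1,2), (2,2), (2,3), (2,4), (2,5)]
arrival = 34

t=14: at (1,2)
t=19: at (2,2) after E
t=24: at (2,3) after N
t=29: at (2,4) after N
t=34: at (2,5) after N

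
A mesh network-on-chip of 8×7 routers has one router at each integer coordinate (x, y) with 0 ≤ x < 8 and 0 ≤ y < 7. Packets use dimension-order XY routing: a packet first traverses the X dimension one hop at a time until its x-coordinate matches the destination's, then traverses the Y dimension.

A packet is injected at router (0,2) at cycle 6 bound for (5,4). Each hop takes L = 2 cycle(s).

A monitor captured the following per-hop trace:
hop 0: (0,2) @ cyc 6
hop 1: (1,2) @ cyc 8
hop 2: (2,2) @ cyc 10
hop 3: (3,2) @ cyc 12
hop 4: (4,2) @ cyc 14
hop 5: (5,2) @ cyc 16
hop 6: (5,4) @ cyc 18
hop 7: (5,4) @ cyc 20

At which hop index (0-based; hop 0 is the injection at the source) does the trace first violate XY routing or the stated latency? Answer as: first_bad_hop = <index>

first_bad_hop = 6

[1] (+1,+0) / 2c ⇒ ok
[2] (+1,+0) / 2c ⇒ ok
[3] (+1,+0) / 2c ⇒ ok
[4] (+1,+0) / 2c ⇒ ok
[5] (+1,+0) / 2c ⇒ ok
[6] (+0,+2) / 2c ⇒ BAD: non-unit step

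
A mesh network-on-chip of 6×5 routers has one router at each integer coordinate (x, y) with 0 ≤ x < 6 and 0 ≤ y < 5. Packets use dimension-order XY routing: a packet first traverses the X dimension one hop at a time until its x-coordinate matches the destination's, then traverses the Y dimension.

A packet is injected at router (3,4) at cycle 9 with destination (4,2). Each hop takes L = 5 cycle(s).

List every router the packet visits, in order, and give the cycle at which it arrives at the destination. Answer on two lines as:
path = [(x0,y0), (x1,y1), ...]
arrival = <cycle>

src (3,4)  cyc=9
E→(4,4)  cyc=14
S→(4,3)  cyc=19
S→(4,2)  cyc=24

path = [(3,4), (4,4), (4,3), (4,2)]
arrival = 24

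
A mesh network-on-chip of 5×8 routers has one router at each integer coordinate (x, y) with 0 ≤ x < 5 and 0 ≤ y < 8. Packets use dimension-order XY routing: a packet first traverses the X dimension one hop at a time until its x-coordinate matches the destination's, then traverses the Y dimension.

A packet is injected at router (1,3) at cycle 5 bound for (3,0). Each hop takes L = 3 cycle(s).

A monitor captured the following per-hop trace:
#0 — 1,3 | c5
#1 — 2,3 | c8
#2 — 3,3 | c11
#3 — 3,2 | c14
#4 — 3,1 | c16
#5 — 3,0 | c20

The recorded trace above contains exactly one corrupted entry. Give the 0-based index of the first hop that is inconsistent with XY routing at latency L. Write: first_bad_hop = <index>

first_bad_hop = 4

  1: Δx=+1 Δy=+0 Δt=3 [ok]
  2: Δx=+1 Δy=+0 Δt=3 [ok]
  3: Δx=+0 Δy=-1 Δt=3 [ok]
  4: Δx=+0 Δy=-1 Δt=2 [BAD: Δcyc=2≠L]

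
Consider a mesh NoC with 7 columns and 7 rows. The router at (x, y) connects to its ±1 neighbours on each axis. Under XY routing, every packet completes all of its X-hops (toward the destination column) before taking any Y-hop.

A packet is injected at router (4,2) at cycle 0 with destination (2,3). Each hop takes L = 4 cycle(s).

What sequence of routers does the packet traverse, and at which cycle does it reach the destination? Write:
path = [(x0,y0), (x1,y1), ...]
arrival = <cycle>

path = [(4,2), (3,2), (2,2), (2,3)]
arrival = 12

[0] x=4 y=2 t=0
[1] x=3 y=2 t=4 →W
[2] x=2 y=2 t=8 →W
[3] x=2 y=3 t=12 →N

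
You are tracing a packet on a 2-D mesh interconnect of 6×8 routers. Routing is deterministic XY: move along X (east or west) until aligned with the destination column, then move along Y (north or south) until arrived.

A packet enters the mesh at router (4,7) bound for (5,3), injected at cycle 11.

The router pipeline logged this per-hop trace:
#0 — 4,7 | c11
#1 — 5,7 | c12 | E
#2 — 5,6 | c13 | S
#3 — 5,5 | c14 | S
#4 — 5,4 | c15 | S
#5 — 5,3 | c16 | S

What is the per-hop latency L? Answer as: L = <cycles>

cyc[1] − cyc[0] = 12 − 11 = 1.
That increment is L by definition: L = 1.

L = 1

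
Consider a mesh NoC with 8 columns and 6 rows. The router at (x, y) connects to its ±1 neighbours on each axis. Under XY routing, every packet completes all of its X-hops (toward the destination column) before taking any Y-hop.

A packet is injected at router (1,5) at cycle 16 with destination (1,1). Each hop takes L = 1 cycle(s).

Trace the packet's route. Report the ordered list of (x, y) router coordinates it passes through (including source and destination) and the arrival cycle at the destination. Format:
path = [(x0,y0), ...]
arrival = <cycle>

path = [(1,5), (1,4), (1,3), (1,2), (1,1)]
arrival = 20

#0 — 1,5 | c16
#1 — 1,4 | c17 | S
#2 — 1,3 | c18 | S
#3 — 1,2 | c19 | S
#4 — 1,1 | c20 | S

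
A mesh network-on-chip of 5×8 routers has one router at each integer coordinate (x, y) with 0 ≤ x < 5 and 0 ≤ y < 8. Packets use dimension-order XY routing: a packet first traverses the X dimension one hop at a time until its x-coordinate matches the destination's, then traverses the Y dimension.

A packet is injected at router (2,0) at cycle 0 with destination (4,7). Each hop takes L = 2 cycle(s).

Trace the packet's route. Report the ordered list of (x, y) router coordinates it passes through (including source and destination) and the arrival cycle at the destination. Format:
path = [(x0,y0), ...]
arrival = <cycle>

t=0: at (2,0)
t=2: at (3,0) after E
t=4: at (4,0) after E
t=6: at (4,1) after N
t=8: at (4,2) after N
t=10: at (4,3) after N
t=12: at (4,4) after N
t=14: at (4,5) after N
t=16: at (4,6) after N
t=18: at (4,7) after N

path = [(2,0), (3,0), (4,0), (4,1), (4,2), (4,3), (4,4), (4,5), (4,6), (4,7)]
arrival = 18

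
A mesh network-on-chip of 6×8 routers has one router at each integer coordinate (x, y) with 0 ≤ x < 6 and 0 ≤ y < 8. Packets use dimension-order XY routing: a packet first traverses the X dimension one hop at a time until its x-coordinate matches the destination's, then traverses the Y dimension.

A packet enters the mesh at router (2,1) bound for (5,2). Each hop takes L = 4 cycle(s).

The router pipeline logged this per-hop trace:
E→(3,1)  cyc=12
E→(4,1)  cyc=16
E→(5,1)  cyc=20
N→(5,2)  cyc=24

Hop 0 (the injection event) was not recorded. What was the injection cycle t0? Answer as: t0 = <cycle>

The first recorded entry is hop 1 at cycle 12.
So t0 = 12 − 1·4 = 8.

t0 = 8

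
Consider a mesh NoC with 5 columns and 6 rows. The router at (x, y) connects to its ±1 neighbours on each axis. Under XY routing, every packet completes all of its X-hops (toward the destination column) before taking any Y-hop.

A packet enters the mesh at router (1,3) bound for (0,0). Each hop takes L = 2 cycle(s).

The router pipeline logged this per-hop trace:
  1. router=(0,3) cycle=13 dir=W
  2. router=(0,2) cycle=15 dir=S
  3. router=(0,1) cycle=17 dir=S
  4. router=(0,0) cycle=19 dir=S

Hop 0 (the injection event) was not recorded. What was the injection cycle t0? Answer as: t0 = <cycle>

Hop 1 reached at cycle 13; hop k is at t0 + k·L.
Therefore t0 = 13 − L = 11.

t0 = 11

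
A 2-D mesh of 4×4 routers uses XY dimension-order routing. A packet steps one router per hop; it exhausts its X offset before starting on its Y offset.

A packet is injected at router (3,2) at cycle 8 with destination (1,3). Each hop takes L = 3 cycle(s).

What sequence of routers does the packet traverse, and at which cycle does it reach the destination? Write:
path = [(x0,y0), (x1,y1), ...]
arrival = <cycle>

[0] x=3 y=2 t=8
[1] x=2 y=2 t=11 →W
[2] x=1 y=2 t=14 →W
[3] x=1 y=3 t=17 →N

path = [(3,2), (2,2), (1,2), (1,3)]
arrival = 17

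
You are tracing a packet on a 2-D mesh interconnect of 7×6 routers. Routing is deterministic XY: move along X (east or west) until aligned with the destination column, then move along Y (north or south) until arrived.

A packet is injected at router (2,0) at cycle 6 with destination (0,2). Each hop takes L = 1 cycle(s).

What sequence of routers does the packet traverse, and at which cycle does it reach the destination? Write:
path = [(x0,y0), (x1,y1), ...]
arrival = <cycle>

src (2,0)  cyc=6
W→(1,0)  cyc=7
W→(0,0)  cyc=8
N→(0,1)  cyc=9
N→(0,2)  cyc=10

path = [(2,0), (1,0), (0,0), (0,1), (0,2)]
arrival = 10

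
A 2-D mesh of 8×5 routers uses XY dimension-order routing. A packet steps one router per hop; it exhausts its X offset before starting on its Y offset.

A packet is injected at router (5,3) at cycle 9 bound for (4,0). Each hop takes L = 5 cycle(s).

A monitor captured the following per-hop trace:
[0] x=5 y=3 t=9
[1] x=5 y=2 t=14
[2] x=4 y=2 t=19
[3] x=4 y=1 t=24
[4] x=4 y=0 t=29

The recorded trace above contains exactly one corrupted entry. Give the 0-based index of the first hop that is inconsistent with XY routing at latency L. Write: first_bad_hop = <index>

first_bad_hop = 1

hop 1: step (+0,-1), +5 cyc — BAD: Y-move but x=5≠4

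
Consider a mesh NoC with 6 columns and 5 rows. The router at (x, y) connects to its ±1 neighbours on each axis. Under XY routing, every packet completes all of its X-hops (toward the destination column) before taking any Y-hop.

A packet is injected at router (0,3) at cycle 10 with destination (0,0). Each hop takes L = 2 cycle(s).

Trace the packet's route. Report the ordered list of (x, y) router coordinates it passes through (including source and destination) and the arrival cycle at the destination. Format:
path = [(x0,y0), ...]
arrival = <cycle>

path = [(0,3), (0,2), (0,1), (0,0)]
arrival = 16

t=10: at (0,3)
t=12: at (0,2) after S
t=14: at (0,1) after S
t=16: at (0,0) after S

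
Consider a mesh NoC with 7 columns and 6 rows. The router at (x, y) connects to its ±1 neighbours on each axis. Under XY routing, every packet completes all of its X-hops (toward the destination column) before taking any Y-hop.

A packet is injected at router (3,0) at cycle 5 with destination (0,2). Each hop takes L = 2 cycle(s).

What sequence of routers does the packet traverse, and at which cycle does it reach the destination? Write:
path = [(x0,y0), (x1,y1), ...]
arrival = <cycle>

path = [(3,0), (2,0), (1,0), (0,0), (0,1), (0,2)]
arrival = 15

#0 — 3,0 | c5
#1 — 2,0 | c7 | W
#2 — 1,0 | c9 | W
#3 — 0,0 | c11 | W
#4 — 0,1 | c13 | N
#5 — 0,2 | c15 | N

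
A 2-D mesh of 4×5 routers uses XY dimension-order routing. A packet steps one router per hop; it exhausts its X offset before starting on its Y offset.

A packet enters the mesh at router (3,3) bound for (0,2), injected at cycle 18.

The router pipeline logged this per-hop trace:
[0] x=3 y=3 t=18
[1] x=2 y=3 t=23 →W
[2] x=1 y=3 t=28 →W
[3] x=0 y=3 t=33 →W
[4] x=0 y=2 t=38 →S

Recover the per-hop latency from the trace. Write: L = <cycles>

Δcyc across hop 0→1: 23 − 18 = 5.
Each hop adds L, hence L = 5.

L = 5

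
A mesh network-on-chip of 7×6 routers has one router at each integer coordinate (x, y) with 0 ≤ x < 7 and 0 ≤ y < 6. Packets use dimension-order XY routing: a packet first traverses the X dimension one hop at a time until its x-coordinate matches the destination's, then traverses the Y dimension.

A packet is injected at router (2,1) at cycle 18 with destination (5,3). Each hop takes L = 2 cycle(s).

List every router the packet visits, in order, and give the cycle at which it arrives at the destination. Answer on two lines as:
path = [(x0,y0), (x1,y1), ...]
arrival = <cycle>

  0. router=(2,1) cycle=18 (inject)
  1. router=(3,1) cycle=20 dir=E
  2. router=(4,1) cycle=22 dir=E
  3. router=(5,1) cycle=24 dir=E
  4. router=(5,2) cycle=26 dir=N
  5. router=(5,3) cycle=28 dir=N

path = [(2,1), (3,1), (4,1), (5,1), (5,2), (5,3)]
arrival = 28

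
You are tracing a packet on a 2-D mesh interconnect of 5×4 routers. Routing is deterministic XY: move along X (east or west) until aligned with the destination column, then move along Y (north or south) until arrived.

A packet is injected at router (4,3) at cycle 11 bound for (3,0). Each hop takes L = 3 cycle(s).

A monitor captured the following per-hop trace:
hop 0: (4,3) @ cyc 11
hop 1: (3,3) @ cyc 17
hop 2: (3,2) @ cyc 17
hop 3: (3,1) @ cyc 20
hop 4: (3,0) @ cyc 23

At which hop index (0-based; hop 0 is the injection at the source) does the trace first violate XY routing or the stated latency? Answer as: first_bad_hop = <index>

check 1→ d=(-1,0) cyc+6: BAD: Δcyc=6≠L

first_bad_hop = 1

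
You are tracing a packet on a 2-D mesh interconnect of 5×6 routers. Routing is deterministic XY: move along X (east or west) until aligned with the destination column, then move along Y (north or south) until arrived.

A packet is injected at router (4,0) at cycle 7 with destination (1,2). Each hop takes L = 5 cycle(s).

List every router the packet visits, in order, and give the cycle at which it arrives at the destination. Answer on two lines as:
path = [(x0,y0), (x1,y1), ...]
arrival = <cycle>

path = [(4,0), (3,0), (2,0), (1,0), (1,1), (1,2)]
arrival = 32

hop 0: (4,0) @ cyc 7
hop 1: (3,0) @ cyc 12  [W]
hop 2: (2,0) @ cyc 17  [W]
hop 3: (1,0) @ cyc 22  [W]
hop 4: (1,1) @ cyc 27  [N]
hop 5: (1,2) @ cyc 32  [N]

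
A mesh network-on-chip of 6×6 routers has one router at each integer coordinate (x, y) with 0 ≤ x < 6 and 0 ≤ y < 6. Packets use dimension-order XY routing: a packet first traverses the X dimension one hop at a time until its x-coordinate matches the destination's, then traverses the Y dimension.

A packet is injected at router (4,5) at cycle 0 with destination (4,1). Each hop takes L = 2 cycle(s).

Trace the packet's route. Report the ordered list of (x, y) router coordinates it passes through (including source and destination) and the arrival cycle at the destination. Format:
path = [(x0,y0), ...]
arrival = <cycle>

[0] x=4 y=5 t=0
[1] x=4 y=4 t=2 →S
[2] x=4 y=3 t=4 →S
[3] x=4 y=2 t=6 →S
[4] x=4 y=1 t=8 →S

path = [(4,5), (4,4), (4,3), (4,2), (4,1)]
arrival = 8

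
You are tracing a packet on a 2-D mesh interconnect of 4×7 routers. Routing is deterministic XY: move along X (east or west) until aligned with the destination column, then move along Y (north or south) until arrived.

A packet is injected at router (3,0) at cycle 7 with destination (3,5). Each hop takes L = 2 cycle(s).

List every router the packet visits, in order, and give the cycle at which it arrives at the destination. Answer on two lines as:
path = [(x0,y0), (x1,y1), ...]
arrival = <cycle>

src (3,0)  cyc=7
N→(3,1)  cyc=9
N→(3,2)  cyc=11
N→(3,3)  cyc=13
N→(3,4)  cyc=15
N→(3,5)  cyc=17

path = [(3,0), (3,1), (3,2), (3,3), (3,4), (3,5)]
arrival = 17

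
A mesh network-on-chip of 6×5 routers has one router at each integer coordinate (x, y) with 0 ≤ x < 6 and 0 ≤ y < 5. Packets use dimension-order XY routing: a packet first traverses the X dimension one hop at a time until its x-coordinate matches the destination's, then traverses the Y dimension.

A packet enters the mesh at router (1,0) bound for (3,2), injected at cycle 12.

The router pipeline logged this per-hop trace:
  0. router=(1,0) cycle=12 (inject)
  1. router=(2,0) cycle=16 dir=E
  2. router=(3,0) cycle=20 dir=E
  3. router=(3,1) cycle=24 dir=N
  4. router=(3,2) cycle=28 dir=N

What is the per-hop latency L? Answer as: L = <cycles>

L = 4

Between hops 0 and 1 the cycle counter advances 16 − 12 = 4.
Each hop adds L, hence L = 4.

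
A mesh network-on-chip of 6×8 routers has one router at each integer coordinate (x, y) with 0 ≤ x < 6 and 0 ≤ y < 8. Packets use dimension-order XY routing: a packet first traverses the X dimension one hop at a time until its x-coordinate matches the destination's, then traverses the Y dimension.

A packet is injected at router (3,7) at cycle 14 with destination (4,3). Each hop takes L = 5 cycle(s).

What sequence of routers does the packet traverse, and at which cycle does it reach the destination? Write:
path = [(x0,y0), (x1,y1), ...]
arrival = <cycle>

#0 — 3,7 | c14
#1 — 4,7 | c19 | E
#2 — 4,6 | c24 | S
#3 — 4,5 | c29 | S
#4 — 4,4 | c34 | S
#5 — 4,3 | c39 | S

path = [(3,7), (4,7), (4,6), (4,5), (4,4), (4,3)]
arrival = 39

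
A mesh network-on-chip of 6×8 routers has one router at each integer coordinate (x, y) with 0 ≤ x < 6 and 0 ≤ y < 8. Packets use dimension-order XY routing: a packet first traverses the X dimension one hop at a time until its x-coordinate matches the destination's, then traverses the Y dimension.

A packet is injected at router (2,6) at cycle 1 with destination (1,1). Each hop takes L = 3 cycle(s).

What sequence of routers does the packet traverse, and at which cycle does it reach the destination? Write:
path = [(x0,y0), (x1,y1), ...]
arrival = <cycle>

path = [(2,6), (1,6), (1,5), (1,4), (1,3), (1,2), (1,1)]
arrival = 19

  0. router=(2,6) cycle=1 (inject)
  1. router=(1,6) cycle=4 dir=W
  2. router=(1,5) cycle=7 dir=S
  3. router=(1,4) cycle=10 dir=S
  4. router=(1,3) cycle=13 dir=S
  5. router=(1,2) cycle=16 dir=S
  6. router=(1,1) cycle=19 dir=S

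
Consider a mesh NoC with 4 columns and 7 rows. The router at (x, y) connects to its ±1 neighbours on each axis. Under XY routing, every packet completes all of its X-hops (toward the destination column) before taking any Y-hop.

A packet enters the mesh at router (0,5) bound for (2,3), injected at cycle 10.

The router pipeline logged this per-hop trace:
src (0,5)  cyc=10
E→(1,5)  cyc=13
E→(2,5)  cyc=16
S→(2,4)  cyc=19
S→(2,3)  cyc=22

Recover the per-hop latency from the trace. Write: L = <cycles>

L = 3

cyc[1] − cyc[0] = 13 − 10 = 3.
One hop costs L cycles, so L = 3.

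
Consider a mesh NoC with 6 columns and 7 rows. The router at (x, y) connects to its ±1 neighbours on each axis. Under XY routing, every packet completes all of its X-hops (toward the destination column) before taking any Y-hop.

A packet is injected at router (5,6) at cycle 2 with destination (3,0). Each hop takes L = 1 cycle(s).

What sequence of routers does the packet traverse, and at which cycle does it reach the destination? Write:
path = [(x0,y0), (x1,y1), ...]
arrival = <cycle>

path = [(5,6), (4,6), (3,6), (3,5), (3,4), (3,3), (3,2), (3,1), (3,0)]
arrival = 10

src (5,6)  cyc=2
W→(4,6)  cyc=3
W→(3,6)  cyc=4
S→(3,5)  cyc=5
S→(3,4)  cyc=6
S→(3,3)  cyc=7
S→(3,2)  cyc=8
S→(3,1)  cyc=9
S→(3,0)  cyc=10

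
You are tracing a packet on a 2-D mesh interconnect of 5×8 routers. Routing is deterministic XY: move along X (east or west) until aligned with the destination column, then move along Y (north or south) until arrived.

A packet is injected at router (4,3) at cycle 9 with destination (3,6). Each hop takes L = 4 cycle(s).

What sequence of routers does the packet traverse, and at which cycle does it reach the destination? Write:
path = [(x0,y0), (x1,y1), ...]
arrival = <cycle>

path = [(4,3), (3,3), (3,4), (3,5), (3,6)]
arrival = 25

[0] x=4 y=3 t=9
[1] x=3 y=3 t=13 →W
[2] x=3 y=4 t=17 →N
[3] x=3 y=5 t=21 →N
[4] x=3 y=6 t=25 →N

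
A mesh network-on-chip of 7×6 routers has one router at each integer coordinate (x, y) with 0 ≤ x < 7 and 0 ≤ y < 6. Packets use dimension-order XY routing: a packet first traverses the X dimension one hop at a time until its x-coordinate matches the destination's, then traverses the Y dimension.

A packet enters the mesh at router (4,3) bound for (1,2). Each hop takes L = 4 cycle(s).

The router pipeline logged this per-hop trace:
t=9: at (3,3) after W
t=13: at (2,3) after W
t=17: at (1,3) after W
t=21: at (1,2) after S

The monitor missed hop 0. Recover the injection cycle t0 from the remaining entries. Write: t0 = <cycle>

t0 = 5

Hop 1 reached at cycle 9; hop k is at t0 + k·L.
Therefore t0 = 9 − L = 5.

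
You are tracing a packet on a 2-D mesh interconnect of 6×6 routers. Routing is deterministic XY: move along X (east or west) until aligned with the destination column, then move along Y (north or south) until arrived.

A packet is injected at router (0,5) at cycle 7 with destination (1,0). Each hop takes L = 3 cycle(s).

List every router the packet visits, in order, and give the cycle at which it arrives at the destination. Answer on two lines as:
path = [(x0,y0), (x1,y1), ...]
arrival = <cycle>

path = [(0,5), (1,5), (1,4), (1,3), (1,2), (1,1), (1,0)]
arrival = 25

t=7: at (0,5)
t=10: at (1,5) after E
t=13: at (1,4) after S
t=16: at (1,3) after S
t=19: at (1,2) after S
t=22: at (1,1) after S
t=25: at (1,0) after S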